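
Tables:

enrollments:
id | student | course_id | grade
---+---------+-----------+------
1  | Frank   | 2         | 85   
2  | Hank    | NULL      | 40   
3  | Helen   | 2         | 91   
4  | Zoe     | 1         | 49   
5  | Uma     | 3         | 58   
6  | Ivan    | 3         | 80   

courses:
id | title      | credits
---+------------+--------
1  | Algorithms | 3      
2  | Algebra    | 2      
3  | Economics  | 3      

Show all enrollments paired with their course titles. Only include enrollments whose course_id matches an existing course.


INNER JOIN keeps only enrollments rows whose course_id matches an id in courses. Walk through each enrollment:
  - enrollment 1 (Frank): course_id=2 -> matches Algebra
  - enrollment 2 (Hank): course_id=NULL, no match -> dropped
  - enrollment 3 (Helen): course_id=2 -> matches Algebra
  - enrollment 4 (Zoe): course_id=1 -> matches Algorithms
  - enrollment 5 (Uma): course_id=3 -> matches Economics
  - enrollment 6 (Ivan): course_id=3 -> matches Economics
So 1 of 6 rows is dropped.

SQL:
SELECT a.student, b.title AS course
FROM enrollments a
INNER JOIN courses b ON a.course_id = b.id

Result:
student | course    
--------+-----------
Frank   | Algebra   
Helen   | Algebra   
Zoe     | Algorithms
Uma     | Economics 
Ivan    | Economics 


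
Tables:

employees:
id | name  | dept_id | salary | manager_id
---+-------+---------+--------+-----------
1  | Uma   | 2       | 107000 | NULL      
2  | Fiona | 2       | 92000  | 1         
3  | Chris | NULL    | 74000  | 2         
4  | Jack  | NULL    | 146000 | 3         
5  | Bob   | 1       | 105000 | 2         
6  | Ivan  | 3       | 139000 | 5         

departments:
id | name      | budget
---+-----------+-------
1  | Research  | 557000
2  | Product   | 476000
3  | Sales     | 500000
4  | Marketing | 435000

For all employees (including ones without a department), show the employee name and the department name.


LEFT JOIN keeps every row from employees (the left table); where dept_id has no match in departments, the department columns become NULL. Walk through each employee:
  - employee 1 (Uma): dept_id=2 -> matches Product
  - employee 2 (Fiona): dept_id=2 -> matches Product
  - employee 3 (Chris): dept_id=NULL, no match -> kept with NULL
  - employee 4 (Jack): dept_id=NULL, no match -> kept with NULL
  - employee 5 (Bob): dept_id=1 -> matches Research
  - employee 6 (Ivan): dept_id=3 -> matches Sales
All 6 rows appear; 2 have NULL department.

SQL:
SELECT a.name, b.name AS department
FROM employees a
LEFT JOIN departments b ON a.dept_id = b.id

Result:
name  | department
------+-----------
Uma   | Product   
Fiona | Product   
Chris | NULL      
Jack  | NULL      
Bob   | Research  
Ivan  | Sales     


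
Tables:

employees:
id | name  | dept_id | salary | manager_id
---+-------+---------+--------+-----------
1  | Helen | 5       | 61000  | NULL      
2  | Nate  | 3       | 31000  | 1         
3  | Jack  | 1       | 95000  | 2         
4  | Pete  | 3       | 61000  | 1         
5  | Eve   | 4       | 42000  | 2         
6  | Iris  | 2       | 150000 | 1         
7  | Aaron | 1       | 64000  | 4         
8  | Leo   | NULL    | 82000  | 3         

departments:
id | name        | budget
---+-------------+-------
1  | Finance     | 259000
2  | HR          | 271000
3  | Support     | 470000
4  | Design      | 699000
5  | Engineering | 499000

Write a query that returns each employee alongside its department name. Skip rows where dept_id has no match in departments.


INNER JOIN keeps only employees rows whose dept_id matches an id in departments. Walk through each employee:
  - employee 1 (Helen): dept_id=5 -> matches Engineering
  - employee 2 (Nate): dept_id=3 -> matches Support
  - employee 3 (Jack): dept_id=1 -> matches Finance
  - employee 4 (Pete): dept_id=3 -> matches Support
  - employee 5 (Eve): dept_id=4 -> matches Design
  - employee 6 (Iris): dept_id=2 -> matches HR
  - employee 7 (Aaron): dept_id=1 -> matches Finance
  - employee 8 (Leo): dept_id=NULL, no match -> dropped
So 1 of 8 rows is dropped.

SQL:
SELECT a.name, b.name AS department
FROM employees a
INNER JOIN departments b ON a.dept_id = b.id

Result:
name  | department 
------+------------
Helen | Engineering
Nate  | Support    
Jack  | Finance    
Pete  | Support    
Eve   | Design     
Iris  | HR         
Aaron | Finance    


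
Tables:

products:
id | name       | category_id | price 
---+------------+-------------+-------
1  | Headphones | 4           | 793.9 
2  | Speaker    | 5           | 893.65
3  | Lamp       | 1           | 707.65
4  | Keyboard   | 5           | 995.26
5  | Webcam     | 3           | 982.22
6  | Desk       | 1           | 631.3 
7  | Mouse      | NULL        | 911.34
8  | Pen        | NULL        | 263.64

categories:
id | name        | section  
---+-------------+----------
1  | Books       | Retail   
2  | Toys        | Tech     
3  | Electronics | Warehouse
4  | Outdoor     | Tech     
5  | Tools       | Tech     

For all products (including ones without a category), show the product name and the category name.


LEFT JOIN keeps every row from products (the left table); where category_id has no match in categories, the category columns become NULL. Walk through each product:
  - product 1 (Headphones): category_id=4 -> matches Outdoor
  - product 2 (Speaker): category_id=5 -> matches Tools
  - product 3 (Lamp): category_id=1 -> matches Books
  - product 4 (Keyboard): category_id=5 -> matches Tools
  - product 5 (Webcam): category_id=3 -> matches Electronics
  - product 6 (Desk): category_id=1 -> matches Books
  - product 7 (Mouse): category_id=NULL, no match -> kept with NULL
  - product 8 (Pen): category_id=NULL, no match -> kept with NULL
All 8 rows appear; 2 have NULL category.

SQL:
SELECT a.name, b.name AS category
FROM products a
LEFT JOIN categories b ON a.category_id = b.id

Result:
name       | category   
-----------+------------
Headphones | Outdoor    
Speaker    | Tools      
Lamp       | Books      
Keyboard   | Tools      
Webcam     | Electronics
Desk       | Books      
Mouse      | NULL       
Pen        | NULL       


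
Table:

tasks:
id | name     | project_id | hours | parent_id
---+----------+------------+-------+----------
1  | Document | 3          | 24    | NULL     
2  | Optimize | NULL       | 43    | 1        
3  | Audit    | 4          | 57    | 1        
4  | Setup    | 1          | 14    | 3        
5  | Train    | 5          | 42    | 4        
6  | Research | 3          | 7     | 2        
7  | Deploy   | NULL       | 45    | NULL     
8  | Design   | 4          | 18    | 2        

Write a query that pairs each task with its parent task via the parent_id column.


This is a self-join: tasks is joined to a second copy of itself, matching each row's parent_id to another row's id. Use LEFT JOIN so rows with parent_id=NULL are kept.
  - task 1 (Document): parent_id=NULL -> NULL
  - task 2 (Optimize): parent_id=1 -> Document
  - task 3 (Audit): parent_id=1 -> Document
  - task 4 (Setup): parent_id=3 -> Audit
  - task 5 (Train): parent_id=4 -> Setup
  - task 6 (Research): parent_id=2 -> Optimize
  - task 7 (Deploy): parent_id=NULL -> NULL
  - task 8 (Design): parent_id=2 -> Optimize

SQL:
SELECT a.name AS item, b.name AS parent
FROM tasks a
LEFT JOIN tasks b ON a.parent_id = b.id

Result:
item     | parent  
---------+---------
Document | NULL    
Optimize | Document
Audit    | Document
Setup    | Audit   
Train    | Setup   
Research | Optimize
Deploy   | NULL    
Design   | Optimize


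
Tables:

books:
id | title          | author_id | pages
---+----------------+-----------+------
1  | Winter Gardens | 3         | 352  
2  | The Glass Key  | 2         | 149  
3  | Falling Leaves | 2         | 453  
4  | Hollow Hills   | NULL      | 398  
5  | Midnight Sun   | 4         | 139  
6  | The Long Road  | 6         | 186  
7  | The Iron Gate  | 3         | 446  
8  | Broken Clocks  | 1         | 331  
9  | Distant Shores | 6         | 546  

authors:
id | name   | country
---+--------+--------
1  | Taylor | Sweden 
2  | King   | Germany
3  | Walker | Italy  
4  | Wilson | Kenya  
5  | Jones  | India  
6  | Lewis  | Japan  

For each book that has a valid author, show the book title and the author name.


INNER JOIN keeps only books rows whose author_id matches an id in authors. Walk through each book:
  - book 1 (Winter Gardens): author_id=3 -> matches Walker
  - book 2 (The Glass Key): author_id=2 -> matches King
  - book 3 (Falling Leaves): author_id=2 -> matches King
  - book 4 (Hollow Hills): author_id=NULL, no match -> dropped
  - book 5 (Midnight Sun): author_id=4 -> matches Wilson
  - book 6 (The Long Road): author_id=6 -> matches Lewis
  - book 7 (The Iron Gate): author_id=3 -> matches Walker
  - book 8 (Broken Clocks): author_id=1 -> matches Taylor
  - book 9 (Distant Shores): author_id=6 -> matches Lewis
So 1 of 9 rows is dropped.

SQL:
SELECT a.title, b.name AS author
FROM books a
INNER JOIN authors b ON a.author_id = b.id

Result:
title          | author
---------------+-------
Winter Gardens | Walker
The Glass Key  | King  
Falling Leaves | King  
Midnight Sun   | Wilson
The Long Road  | Lewis 
The Iron Gate  | Walker
Broken Clocks  | Taylor
Distant Shores | Lewis 


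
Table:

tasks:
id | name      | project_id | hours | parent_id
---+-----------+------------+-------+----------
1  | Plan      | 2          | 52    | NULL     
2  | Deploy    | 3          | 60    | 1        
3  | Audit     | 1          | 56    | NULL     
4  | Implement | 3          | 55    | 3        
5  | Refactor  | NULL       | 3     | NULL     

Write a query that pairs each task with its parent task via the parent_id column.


This is a self-join: tasks is joined to a second copy of itself, matching each row's parent_id to another row's id. Use LEFT JOIN so rows with parent_id=NULL are kept.
  - task 1 (Plan): parent_id=NULL -> NULL
  - task 2 (Deploy): parent_id=1 -> Plan
  - task 3 (Audit): parent_id=NULL -> NULL
  - task 4 (Implement): parent_id=3 -> Audit
  - task 5 (Refactor): parent_id=NULL -> NULL

SQL:
SELECT a.name AS item, b.name AS parent
FROM tasks a
LEFT JOIN tasks b ON a.parent_id = b.id

Result:
item      | parent
----------+-------
Plan      | NULL  
Deploy    | Plan  
Audit     | NULL  
Implement | Audit 
Refactor  | NULL  


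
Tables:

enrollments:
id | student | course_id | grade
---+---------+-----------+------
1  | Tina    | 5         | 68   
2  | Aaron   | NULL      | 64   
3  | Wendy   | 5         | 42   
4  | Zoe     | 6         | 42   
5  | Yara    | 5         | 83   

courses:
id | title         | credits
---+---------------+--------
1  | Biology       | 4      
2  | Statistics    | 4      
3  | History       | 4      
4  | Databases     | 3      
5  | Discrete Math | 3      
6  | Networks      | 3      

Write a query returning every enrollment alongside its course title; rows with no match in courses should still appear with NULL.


LEFT JOIN keeps every row from enrollments (the left table); where course_id has no match in courses, the course columns become NULL. Walk through each enrollment:
  - enrollment 1 (Tina): course_id=5 -> matches Discrete Math
  - enrollment 2 (Aaron): course_id=NULL, no match -> kept with NULL
  - enrollment 3 (Wendy): course_id=5 -> matches Discrete Math
  - enrollment 4 (Zoe): course_id=6 -> matches Networks
  - enrollment 5 (Yara): course_id=5 -> matches Discrete Math
All 5 rows appear; 1 has NULL course.

SQL:
SELECT a.student, b.title AS course
FROM enrollments a
LEFT JOIN courses b ON a.course_id = b.id

Result:
student | course       
--------+--------------
Tina    | Discrete Math
Aaron   | NULL         
Wendy   | Discrete Math
Zoe     | Networks     
Yara    | Discrete Math


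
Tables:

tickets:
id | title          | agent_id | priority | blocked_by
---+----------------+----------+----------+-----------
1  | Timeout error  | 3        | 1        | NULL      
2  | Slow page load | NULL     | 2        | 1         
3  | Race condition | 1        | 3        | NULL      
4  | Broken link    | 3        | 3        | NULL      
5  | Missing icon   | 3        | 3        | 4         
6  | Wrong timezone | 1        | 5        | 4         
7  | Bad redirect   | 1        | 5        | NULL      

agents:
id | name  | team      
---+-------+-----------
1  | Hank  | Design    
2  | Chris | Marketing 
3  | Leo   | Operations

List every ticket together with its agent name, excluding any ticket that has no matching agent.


INNER JOIN keeps only tickets rows whose agent_id matches an id in agents. Walk through each ticket:
  - ticket 1 (Timeout error): agent_id=3 -> matches Leo
  - ticket 2 (Slow page load): agent_id=NULL, no match -> dropped
  - ticket 3 (Race condition): agent_id=1 -> matches Hank
  - ticket 4 (Broken link): agent_id=3 -> matches Leo
  - ticket 5 (Missing icon): agent_id=3 -> matches Leo
  - ticket 6 (Wrong timezone): agent_id=1 -> matches Hank
  - ticket 7 (Bad redirect): agent_id=1 -> matches Hank
So 1 of 7 rows is dropped.

SQL:
SELECT a.title, b.name AS agent
FROM tickets a
INNER JOIN agents b ON a.agent_id = b.id

Result:
title          | agent
---------------+------
Timeout error  | Leo  
Race condition | Hank 
Broken link    | Leo  
Missing icon   | Leo  
Wrong timezone | Hank 
Bad redirect   | Hank 


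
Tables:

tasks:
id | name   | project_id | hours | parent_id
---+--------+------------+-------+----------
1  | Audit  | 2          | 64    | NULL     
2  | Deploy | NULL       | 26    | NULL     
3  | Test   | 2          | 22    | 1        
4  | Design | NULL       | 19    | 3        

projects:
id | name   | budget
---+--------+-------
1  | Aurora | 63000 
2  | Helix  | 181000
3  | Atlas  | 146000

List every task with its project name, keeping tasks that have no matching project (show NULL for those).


LEFT JOIN keeps every row from tasks (the left table); where project_id has no match in projects, the project columns become NULL. Walk through each task:
  - task 1 (Audit): project_id=2 -> matches Helix
  - task 2 (Deploy): project_id=NULL, no match -> kept with NULL
  - task 3 (Test): project_id=2 -> matches Helix
  - task 4 (Design): project_id=NULL, no match -> kept with NULL
All 4 rows appear; 2 have NULL project.

SQL:
SELECT a.name, b.name AS project
FROM tasks a
LEFT JOIN projects b ON a.project_id = b.id

Result:
name   | project
-------+--------
Audit  | Helix  
Deploy | NULL   
Test   | Helix  
Design | NULL   


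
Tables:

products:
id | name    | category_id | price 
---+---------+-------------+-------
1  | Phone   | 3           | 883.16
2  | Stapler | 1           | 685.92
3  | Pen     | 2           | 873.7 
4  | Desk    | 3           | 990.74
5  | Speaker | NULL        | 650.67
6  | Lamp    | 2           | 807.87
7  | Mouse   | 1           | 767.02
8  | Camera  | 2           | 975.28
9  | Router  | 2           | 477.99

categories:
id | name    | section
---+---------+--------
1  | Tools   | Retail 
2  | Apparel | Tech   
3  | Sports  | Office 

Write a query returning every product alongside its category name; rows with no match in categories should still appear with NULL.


LEFT JOIN keeps every row from products (the left table); where category_id has no match in categories, the category columns become NULL. Walk through each product:
  - product 1 (Phone): category_id=3 -> matches Sports
  - product 2 (Stapler): category_id=1 -> matches Tools
  - product 3 (Pen): category_id=2 -> matches Apparel
  - product 4 (Desk): category_id=3 -> matches Sports
  - product 5 (Speaker): category_id=NULL, no match -> kept with NULL
  - product 6 (Lamp): category_id=2 -> matches Apparel
  - product 7 (Mouse): category_id=1 -> matches Tools
  - product 8 (Camera): category_id=2 -> matches Apparel
  - product 9 (Router): category_id=2 -> matches Apparel
All 9 rows appear; 1 has NULL category.

SQL:
SELECT a.name, b.name AS category
FROM products a
LEFT JOIN categories b ON a.category_id = b.id

Result:
name    | category
--------+---------
Phone   | Sports  
Stapler | Tools   
Pen     | Apparel 
Desk    | Sports  
Speaker | NULL    
Lamp    | Apparel 
Mouse   | Tools   
Camera  | Apparel 
Router  | Apparel 


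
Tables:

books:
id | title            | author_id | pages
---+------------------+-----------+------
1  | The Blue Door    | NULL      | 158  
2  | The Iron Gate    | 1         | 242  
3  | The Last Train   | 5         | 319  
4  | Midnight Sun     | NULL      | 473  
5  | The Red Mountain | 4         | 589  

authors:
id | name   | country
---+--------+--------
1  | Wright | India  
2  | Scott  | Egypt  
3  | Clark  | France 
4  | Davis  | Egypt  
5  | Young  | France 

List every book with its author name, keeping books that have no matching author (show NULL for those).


LEFT JOIN keeps every row from books (the left table); where author_id has no match in authors, the author columns become NULL. Walk through each book:
  - book 1 (The Blue Door): author_id=NULL, no match -> kept with NULL
  - book 2 (The Iron Gate): author_id=1 -> matches Wright
  - book 3 (The Last Train): author_id=5 -> matches Young
  - book 4 (Midnight Sun): author_id=NULL, no match -> kept with NULL
  - book 5 (The Red Mountain): author_id=4 -> matches Davis
All 5 rows appear; 2 have NULL author.

SQL:
SELECT a.title, b.name AS author
FROM books a
LEFT JOIN authors b ON a.author_id = b.id

Result:
title            | author
-----------------+-------
The Blue Door    | NULL  
The Iron Gate    | Wright
The Last Train   | Young 
Midnight Sun     | NULL  
The Red Mountain | Davis 


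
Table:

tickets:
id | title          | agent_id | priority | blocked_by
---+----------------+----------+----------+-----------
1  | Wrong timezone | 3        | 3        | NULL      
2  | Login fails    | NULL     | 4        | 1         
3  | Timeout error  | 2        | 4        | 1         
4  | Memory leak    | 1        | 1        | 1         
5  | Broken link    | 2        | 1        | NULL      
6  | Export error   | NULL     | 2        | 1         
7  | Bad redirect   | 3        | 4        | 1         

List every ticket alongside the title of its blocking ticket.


This is a self-join: tickets is joined to a second copy of itself, matching each row's blocked_by to another row's id. Use LEFT JOIN so rows with blocked_by=NULL are kept.
  - ticket 1 (Wrong timezone): blocked_by=NULL -> NULL
  - ticket 2 (Login fails): blocked_by=1 -> Wrong timezone
  - ticket 3 (Timeout error): blocked_by=1 -> Wrong timezone
  - ticket 4 (Memory leak): blocked_by=1 -> Wrong timezone
  - ticket 5 (Broken link): blocked_by=NULL -> NULL
  - ticket 6 (Export error): blocked_by=1 -> Wrong timezone
  - ticket 7 (Bad redirect): blocked_by=1 -> Wrong timezone

SQL:
SELECT a.title AS item, b.title AS blocked_by
FROM tickets a
LEFT JOIN tickets b ON a.blocked_by = b.id

Result:
item           | blocked_by    
---------------+---------------
Wrong timezone | NULL          
Login fails    | Wrong timezone
Timeout error  | Wrong timezone
Memory leak    | Wrong timezone
Broken link    | NULL          
Export error   | Wrong timezone
Bad redirect   | Wrong timezone


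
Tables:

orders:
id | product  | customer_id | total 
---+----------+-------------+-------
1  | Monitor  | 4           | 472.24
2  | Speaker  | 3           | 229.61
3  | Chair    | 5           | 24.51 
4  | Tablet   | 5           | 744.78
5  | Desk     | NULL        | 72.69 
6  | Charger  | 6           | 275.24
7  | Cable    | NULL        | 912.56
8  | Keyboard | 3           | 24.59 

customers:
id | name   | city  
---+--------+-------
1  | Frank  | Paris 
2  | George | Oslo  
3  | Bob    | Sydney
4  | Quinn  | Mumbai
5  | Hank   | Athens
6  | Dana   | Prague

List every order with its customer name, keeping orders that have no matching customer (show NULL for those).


LEFT JOIN keeps every row from orders (the left table); where customer_id has no match in customers, the customer columns become NULL. Walk through each order:
  - order 1 (Monitor): customer_id=4 -> matches Quinn
  - order 2 (Speaker): customer_id=3 -> matches Bob
  - order 3 (Chair): customer_id=5 -> matches Hank
  - order 4 (Tablet): customer_id=5 -> matches Hank
  - order 5 (Desk): customer_id=NULL, no match -> kept with NULL
  - order 6 (Charger): customer_id=6 -> matches Dana
  - order 7 (Cable): customer_id=NULL, no match -> kept with NULL
  - order 8 (Keyboard): customer_id=3 -> matches Bob
All 8 rows appear; 2 have NULL customer.

SQL:
SELECT a.product, b.name AS customer
FROM orders a
LEFT JOIN customers b ON a.customer_id = b.id

Result:
product  | customer
---------+---------
Monitor  | Quinn   
Speaker  | Bob     
Chair    | Hank    
Tablet   | Hank    
Desk     | NULL    
Charger  | Dana    
Cable    | NULL    
Keyboard | Bob     


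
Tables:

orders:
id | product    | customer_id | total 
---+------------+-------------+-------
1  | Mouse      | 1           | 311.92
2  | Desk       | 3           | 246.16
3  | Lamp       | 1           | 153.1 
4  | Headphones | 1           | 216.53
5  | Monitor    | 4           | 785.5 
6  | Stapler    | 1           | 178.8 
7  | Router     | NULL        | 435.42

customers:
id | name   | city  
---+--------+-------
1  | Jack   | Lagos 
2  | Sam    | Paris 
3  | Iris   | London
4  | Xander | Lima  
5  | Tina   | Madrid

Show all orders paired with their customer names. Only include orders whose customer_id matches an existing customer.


INNER JOIN keeps only orders rows whose customer_id matches an id in customers. Walk through each order:
  - order 1 (Mouse): customer_id=1 -> matches Jack
  - order 2 (Desk): customer_id=3 -> matches Iris
  - order 3 (Lamp): customer_id=1 -> matches Jack
  - order 4 (Headphones): customer_id=1 -> matches Jack
  - order 5 (Monitor): customer_id=4 -> matches Xander
  - order 6 (Stapler): customer_id=1 -> matches Jack
  - order 7 (Router): customer_id=NULL, no match -> dropped
So 1 of 7 rows is dropped.

SQL:
SELECT a.product, b.name AS customer
FROM orders a
INNER JOIN customers b ON a.customer_id = b.id

Result:
product    | customer
-----------+---------
Mouse      | Jack    
Desk       | Iris    
Lamp       | Jack    
Headphones | Jack    
Monitor    | Xander  
Stapler    | Jack    


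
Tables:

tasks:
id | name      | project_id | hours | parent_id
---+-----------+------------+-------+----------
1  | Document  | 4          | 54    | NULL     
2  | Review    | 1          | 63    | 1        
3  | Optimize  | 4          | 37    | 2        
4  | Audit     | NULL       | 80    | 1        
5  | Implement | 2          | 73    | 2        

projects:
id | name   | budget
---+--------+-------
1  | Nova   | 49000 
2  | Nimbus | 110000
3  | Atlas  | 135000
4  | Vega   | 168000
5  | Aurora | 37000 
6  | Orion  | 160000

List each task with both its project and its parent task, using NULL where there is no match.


Two LEFT JOINs from the same base table tasks: one to projects via project_id, one to tasks itself via parent_id. Both are LEFT so every task is preserved.
Match against projects:
  - task 1 (Document): project_id=4 -> matches Vega
  - task 2 (Review): project_id=1 -> matches Nova
  - task 3 (Optimize): project_id=4 -> matches Vega
  - task 4 (Audit): project_id=NULL, no match -> kept with NULL
  - task 5 (Implement): project_id=2 -> matches Nimbus
Match against tasks (self):
  - task 1 (Document): parent_id=NULL -> NULL
  - task 2 (Review): parent_id=1 -> Document
  - task 3 (Optimize): parent_id=2 -> Review
  - task 4 (Audit): parent_id=1 -> Document
  - task 5 (Implement): parent_id=2 -> Review

SQL:
SELECT a.name, b.name AS project, c.name AS parent
FROM tasks a
LEFT JOIN projects b ON a.project_id = b.id
LEFT JOIN tasks c ON a.parent_id = c.id

Result:
name      | project | parent  
----------+---------+---------
Document  | Vega    | NULL    
Review    | Nova    | Document
Optimize  | Vega    | Review  
Audit     | NULL    | Document
Implement | Nimbus  | Review  


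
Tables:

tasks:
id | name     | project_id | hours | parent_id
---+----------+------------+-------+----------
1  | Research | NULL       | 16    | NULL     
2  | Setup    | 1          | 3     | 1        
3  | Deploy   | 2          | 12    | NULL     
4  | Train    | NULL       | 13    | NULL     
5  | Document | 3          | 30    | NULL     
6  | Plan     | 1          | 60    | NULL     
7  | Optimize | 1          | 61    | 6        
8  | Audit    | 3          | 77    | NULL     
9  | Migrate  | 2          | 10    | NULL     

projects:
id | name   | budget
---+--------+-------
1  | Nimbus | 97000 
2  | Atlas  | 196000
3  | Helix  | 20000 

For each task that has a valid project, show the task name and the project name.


INNER JOIN keeps only tasks rows whose project_id matches an id in projects. Walk through each task:
  - task 1 (Research): project_id=NULL, no match -> dropped
  - task 2 (Setup): project_id=1 -> matches Nimbus
  - task 3 (Deploy): project_id=2 -> matches Atlas
  - task 4 (Train): project_id=NULL, no match -> dropped
  - task 5 (Document): project_id=3 -> matches Helix
  - task 6 (Plan): project_id=1 -> matches Nimbus
  - task 7 (Optimize): project_id=1 -> matches Nimbus
  - task 8 (Audit): project_id=3 -> matches Helix
  - task 9 (Migrate): project_id=2 -> matches Atlas
So 2 of 9 rows are dropped.

SQL:
SELECT a.name, b.name AS project
FROM tasks a
INNER JOIN projects b ON a.project_id = b.id

Result:
name     | project
---------+--------
Setup    | Nimbus 
Deploy   | Atlas  
Document | Helix  
Plan     | Nimbus 
Optimize | Nimbus 
Audit    | Helix  
Migrate  | Atlas  


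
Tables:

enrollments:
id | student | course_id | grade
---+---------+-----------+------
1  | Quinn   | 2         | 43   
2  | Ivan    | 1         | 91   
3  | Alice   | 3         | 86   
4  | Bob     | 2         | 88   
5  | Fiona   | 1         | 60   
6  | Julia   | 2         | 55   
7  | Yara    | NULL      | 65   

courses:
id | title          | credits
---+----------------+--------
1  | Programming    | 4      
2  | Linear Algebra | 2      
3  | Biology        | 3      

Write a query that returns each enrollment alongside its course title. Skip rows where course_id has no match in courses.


INNER JOIN keeps only enrollments rows whose course_id matches an id in courses. Walk through each enrollment:
  - enrollment 1 (Quinn): course_id=2 -> matches Linear Algebra
  - enrollment 2 (Ivan): course_id=1 -> matches Programming
  - enrollment 3 (Alice): course_id=3 -> matches Biology
  - enrollment 4 (Bob): course_id=2 -> matches Linear Algebra
  - enrollment 5 (Fiona): course_id=1 -> matches Programming
  - enrollment 6 (Julia): course_id=2 -> matches Linear Algebra
  - enrollment 7 (Yara): course_id=NULL, no match -> dropped
So 1 of 7 rows is dropped.

SQL:
SELECT a.student, b.title AS course
FROM enrollments a
INNER JOIN courses b ON a.course_id = b.id

Result:
student | course        
--------+---------------
Quinn   | Linear Algebra
Ivan    | Programming   
Alice   | Biology       
Bob     | Linear Algebra
Fiona   | Programming   
Julia   | Linear Algebra


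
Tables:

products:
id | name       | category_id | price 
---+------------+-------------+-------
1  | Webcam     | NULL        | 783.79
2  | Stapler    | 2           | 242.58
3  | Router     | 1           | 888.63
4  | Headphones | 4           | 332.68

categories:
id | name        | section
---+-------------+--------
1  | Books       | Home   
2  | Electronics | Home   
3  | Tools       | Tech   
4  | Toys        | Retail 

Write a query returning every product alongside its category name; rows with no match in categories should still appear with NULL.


LEFT JOIN keeps every row from products (the left table); where category_id has no match in categories, the category columns become NULL. Walk through each product:
  - product 1 (Webcam): category_id=NULL, no match -> kept with NULL
  - product 2 (Stapler): category_id=2 -> matches Electronics
  - product 3 (Router): category_id=1 -> matches Books
  - product 4 (Headphones): category_id=4 -> matches Toys
All 4 rows appear; 1 has NULL category.

SQL:
SELECT a.name, b.name AS category
FROM products a
LEFT JOIN categories b ON a.category_id = b.id

Result:
name       | category   
-----------+------------
Webcam     | NULL       
Stapler    | Electronics
Router     | Books      
Headphones | Toys       


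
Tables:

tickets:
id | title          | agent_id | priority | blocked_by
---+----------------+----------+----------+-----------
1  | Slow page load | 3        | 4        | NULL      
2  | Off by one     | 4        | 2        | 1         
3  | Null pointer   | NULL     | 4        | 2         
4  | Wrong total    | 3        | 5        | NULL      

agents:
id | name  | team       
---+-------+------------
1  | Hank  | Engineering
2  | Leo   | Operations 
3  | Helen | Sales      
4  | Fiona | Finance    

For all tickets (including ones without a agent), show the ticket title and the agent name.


LEFT JOIN keeps every row from tickets (the left table); where agent_id has no match in agents, the agent columns become NULL. Walk through each ticket:
  - ticket 1 (Slow page load): agent_id=3 -> matches Helen
  - ticket 2 (Off by one): agent_id=4 -> matches Fiona
  - ticket 3 (Null pointer): agent_id=NULL, no match -> kept with NULL
  - ticket 4 (Wrong total): agent_id=3 -> matches Helen
All 4 rows appear; 1 has NULL agent.

SQL:
SELECT a.title, b.name AS agent
FROM tickets a
LEFT JOIN agents b ON a.agent_id = b.id

Result:
title          | agent
---------------+------
Slow page load | Helen
Off by one     | Fiona
Null pointer   | NULL 
Wrong total    | Helen


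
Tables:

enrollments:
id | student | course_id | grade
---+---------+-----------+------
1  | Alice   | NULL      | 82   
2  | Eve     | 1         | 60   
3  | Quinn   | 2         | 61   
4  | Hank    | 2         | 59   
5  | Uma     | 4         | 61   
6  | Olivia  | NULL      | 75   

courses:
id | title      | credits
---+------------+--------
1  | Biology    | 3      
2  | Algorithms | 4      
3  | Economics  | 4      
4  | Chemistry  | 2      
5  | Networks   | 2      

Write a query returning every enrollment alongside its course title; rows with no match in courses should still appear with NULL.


LEFT JOIN keeps every row from enrollments (the left table); where course_id has no match in courses, the course columns become NULL. Walk through each enrollment:
  - enrollment 1 (Alice): course_id=NULL, no match -> kept with NULL
  - enrollment 2 (Eve): course_id=1 -> matches Biology
  - enrollment 3 (Quinn): course_id=2 -> matches Algorithms
  - enrollment 4 (Hank): course_id=2 -> matches Algorithms
  - enrollment 5 (Uma): course_id=4 -> matches Chemistry
  - enrollment 6 (Olivia): course_id=NULL, no match -> kept with NULL
All 6 rows appear; 2 have NULL course.

SQL:
SELECT a.student, b.title AS course
FROM enrollments a
LEFT JOIN courses b ON a.course_id = b.id

Result:
student | course    
--------+-----------
Alice   | NULL      
Eve     | Biology   
Quinn   | Algorithms
Hank    | Algorithms
Uma     | Chemistry 
Olivia  | NULL      


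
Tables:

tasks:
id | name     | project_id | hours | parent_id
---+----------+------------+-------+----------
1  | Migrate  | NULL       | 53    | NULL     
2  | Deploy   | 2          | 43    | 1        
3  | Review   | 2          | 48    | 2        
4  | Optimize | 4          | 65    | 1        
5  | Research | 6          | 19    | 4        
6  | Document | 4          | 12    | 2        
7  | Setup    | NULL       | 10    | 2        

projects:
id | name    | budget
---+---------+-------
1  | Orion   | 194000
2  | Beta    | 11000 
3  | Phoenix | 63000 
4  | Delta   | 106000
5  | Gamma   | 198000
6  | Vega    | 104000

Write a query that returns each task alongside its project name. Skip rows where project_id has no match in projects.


INNER JOIN keeps only tasks rows whose project_id matches an id in projects. Walk through each task:
  - task 1 (Migrate): project_id=NULL, no match -> dropped
  - task 2 (Deploy): project_id=2 -> matches Beta
  - task 3 (Review): project_id=2 -> matches Beta
  - task 4 (Optimize): project_id=4 -> matches Delta
  - task 5 (Research): project_id=6 -> matches Vega
  - task 6 (Document): project_id=4 -> matches Delta
  - task 7 (Setup): project_id=NULL, no match -> dropped
So 2 of 7 rows are dropped.

SQL:
SELECT a.name, b.name AS project
FROM tasks a
INNER JOIN projects b ON a.project_id = b.id

Result:
name     | project
---------+--------
Deploy   | Beta   
Review   | Beta   
Optimize | Delta  
Research | Vega   
Document | Delta  


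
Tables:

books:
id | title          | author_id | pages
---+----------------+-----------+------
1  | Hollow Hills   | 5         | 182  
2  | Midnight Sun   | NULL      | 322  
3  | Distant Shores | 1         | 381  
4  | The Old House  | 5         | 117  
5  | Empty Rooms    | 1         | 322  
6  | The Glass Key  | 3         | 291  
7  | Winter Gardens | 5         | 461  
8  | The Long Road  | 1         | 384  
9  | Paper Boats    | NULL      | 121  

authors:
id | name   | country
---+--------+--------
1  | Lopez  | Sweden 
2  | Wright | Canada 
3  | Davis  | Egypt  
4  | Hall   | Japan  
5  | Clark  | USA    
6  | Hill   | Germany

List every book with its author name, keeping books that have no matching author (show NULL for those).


LEFT JOIN keeps every row from books (the left table); where author_id has no match in authors, the author columns become NULL. Walk through each book:
  - book 1 (Hollow Hills): author_id=5 -> matches Clark
  - book 2 (Midnight Sun): author_id=NULL, no match -> kept with NULL
  - book 3 (Distant Shores): author_id=1 -> matches Lopez
  - book 4 (The Old House): author_id=5 -> matches Clark
  - book 5 (Empty Rooms): author_id=1 -> matches Lopez
  - book 6 (The Glass Key): author_id=3 -> matches Davis
  - book 7 (Winter Gardens): author_id=5 -> matches Clark
  - book 8 (The Long Road): author_id=1 -> matches Lopez
  - book 9 (Paper Boats): author_id=NULL, no match -> kept with NULL
All 9 rows appear; 2 have NULL author.

SQL:
SELECT a.title, b.name AS author
FROM books a
LEFT JOIN authors b ON a.author_id = b.id

Result:
title          | author
---------------+-------
Hollow Hills   | Clark 
Midnight Sun   | NULL  
Distant Shores | Lopez 
The Old House  | Clark 
Empty Rooms    | Lopez 
The Glass Key  | Davis 
Winter Gardens | Clark 
The Long Road  | Lopez 
Paper Boats    | NULL  


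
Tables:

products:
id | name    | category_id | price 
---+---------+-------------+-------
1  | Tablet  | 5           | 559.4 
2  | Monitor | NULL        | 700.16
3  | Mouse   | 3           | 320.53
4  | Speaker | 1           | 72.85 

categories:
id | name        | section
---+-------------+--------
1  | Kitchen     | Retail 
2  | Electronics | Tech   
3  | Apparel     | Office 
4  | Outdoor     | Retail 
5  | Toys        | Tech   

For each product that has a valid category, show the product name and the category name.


INNER JOIN keeps only products rows whose category_id matches an id in categories. Walk through each product:
  - product 1 (Tablet): category_id=5 -> matches Toys
  - product 2 (Monitor): category_id=NULL, no match -> dropped
  - product 3 (Mouse): category_id=3 -> matches Apparel
  - product 4 (Speaker): category_id=1 -> matches Kitchen
So 1 of 4 rows is dropped.

SQL:
SELECT a.name, b.name AS category
FROM products a
INNER JOIN categories b ON a.category_id = b.id

Result:
name    | category
--------+---------
Tablet  | Toys    
Mouse   | Apparel 
Speaker | Kitchen 


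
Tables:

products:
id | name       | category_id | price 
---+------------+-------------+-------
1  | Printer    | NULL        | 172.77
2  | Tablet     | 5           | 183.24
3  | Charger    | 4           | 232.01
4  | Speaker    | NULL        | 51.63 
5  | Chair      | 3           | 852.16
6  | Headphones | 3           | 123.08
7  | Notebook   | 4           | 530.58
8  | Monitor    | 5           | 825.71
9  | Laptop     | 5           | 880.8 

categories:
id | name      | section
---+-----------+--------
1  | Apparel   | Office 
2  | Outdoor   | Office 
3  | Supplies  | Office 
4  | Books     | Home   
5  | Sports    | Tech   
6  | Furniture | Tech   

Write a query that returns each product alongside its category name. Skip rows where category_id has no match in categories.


INNER JOIN keeps only products rows whose category_id matches an id in categories. Walk through each product:
  - product 1 (Printer): category_id=NULL, no match -> dropped
  - product 2 (Tablet): category_id=5 -> matches Sports
  - product 3 (Charger): category_id=4 -> matches Books
  - product 4 (Speaker): category_id=NULL, no match -> dropped
  - product 5 (Chair): category_id=3 -> matches Supplies
  - product 6 (Headphones): category_id=3 -> matches Supplies
  - product 7 (Notebook): category_id=4 -> matches Books
  - product 8 (Monitor): category_id=5 -> matches Sports
  - product 9 (Laptop): category_id=5 -> matches Sports
So 2 of 9 rows are dropped.

SQL:
SELECT a.name, b.name AS category
FROM products a
INNER JOIN categories b ON a.category_id = b.id

Result:
name       | category
-----------+---------
Tablet     | Sports  
Charger    | Books   
Chair      | Supplies
Headphones | Supplies
Notebook   | Books   
Monitor    | Sports  
Laptop     | Sports  


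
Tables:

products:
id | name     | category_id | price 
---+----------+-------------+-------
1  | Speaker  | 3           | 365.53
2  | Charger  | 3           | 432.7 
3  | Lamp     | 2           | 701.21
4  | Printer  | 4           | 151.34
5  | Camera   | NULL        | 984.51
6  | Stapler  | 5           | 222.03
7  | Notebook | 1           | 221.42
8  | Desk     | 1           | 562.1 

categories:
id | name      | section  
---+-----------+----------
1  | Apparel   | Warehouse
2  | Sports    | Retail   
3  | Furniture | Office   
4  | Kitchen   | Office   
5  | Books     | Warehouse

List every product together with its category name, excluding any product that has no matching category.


INNER JOIN keeps only products rows whose category_id matches an id in categories. Walk through each product:
  - product 1 (Speaker): category_id=3 -> matches Furniture
  - product 2 (Charger): category_id=3 -> matches Furniture
  - product 3 (Lamp): category_id=2 -> matches Sports
  - product 4 (Printer): category_id=4 -> matches Kitchen
  - product 5 (Camera): category_id=NULL, no match -> dropped
  - product 6 (Stapler): category_id=5 -> matches Books
  - product 7 (Notebook): category_id=1 -> matches Apparel
  - product 8 (Desk): category_id=1 -> matches Apparel
So 1 of 8 rows is dropped.

SQL:
SELECT a.name, b.name AS category
FROM products a
INNER JOIN categories b ON a.category_id = b.id

Result:
name     | category 
---------+----------
Speaker  | Furniture
Charger  | Furniture
Lamp     | Sports   
Printer  | Kitchen  
Stapler  | Books    
Notebook | Apparel  
Desk     | Apparel  


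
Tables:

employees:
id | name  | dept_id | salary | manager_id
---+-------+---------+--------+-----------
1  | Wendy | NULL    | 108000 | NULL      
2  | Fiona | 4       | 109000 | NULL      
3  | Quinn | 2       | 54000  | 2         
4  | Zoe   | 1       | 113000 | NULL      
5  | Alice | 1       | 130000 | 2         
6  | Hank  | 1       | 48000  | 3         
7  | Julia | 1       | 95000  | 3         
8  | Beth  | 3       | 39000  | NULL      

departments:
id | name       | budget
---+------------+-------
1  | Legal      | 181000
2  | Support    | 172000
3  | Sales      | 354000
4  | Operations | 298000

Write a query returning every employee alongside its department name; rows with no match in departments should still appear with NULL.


LEFT JOIN keeps every row from employees (the left table); where dept_id has no match in departments, the department columns become NULL. Walk through each employee:
  - employee 1 (Wendy): dept_id=NULL, no match -> kept with NULL
  - employee 2 (Fiona): dept_id=4 -> matches Operations
  - employee 3 (Quinn): dept_id=2 -> matches Support
  - employee 4 (Zoe): dept_id=1 -> matches Legal
  - employee 5 (Alice): dept_id=1 -> matches Legal
  - employee 6 (Hank): dept_id=1 -> matches Legal
  - employee 7 (Julia): dept_id=1 -> matches Legal
  - employee 8 (Beth): dept_id=3 -> matches Sales
All 8 rows appear; 1 has NULL department.

SQL:
SELECT a.name, b.name AS department
FROM employees a
LEFT JOIN departments b ON a.dept_id = b.id

Result:
name  | department
------+-----------
Wendy | NULL      
Fiona | Operations
Quinn | Support   
Zoe   | Legal     
Alice | Legal     
Hank  | Legal     
Julia | Legal     
Beth  | Sales     
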